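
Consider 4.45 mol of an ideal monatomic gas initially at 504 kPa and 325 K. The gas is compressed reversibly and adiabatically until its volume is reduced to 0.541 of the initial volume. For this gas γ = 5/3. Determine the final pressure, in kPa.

V₁ = nRT₁/P₁ = 4.45×8.314×325/504 = 23.9 L.
Adiabatic: TV^(γ−1) = const ⇒ T₂ = 325×(1.85)^0.667 = 489 K; PV^γ = const ⇒ P₂ = 1400 kPa.

1400 kPa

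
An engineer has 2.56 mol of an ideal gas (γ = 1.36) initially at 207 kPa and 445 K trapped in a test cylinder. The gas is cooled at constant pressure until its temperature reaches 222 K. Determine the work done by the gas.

-4750 J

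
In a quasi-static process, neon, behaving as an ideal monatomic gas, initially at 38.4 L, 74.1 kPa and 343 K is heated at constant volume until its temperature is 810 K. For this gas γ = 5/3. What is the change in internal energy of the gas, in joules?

5810 J

n = P₁V₁/(RT₁) = 74.1×38.4/(8.314×343) = 0.998 mol.
Isochoric: V stays 38.4 L; P/T = const ⇒ T₂ = 810 K, P₂ = 175 kPa.
For an ideal gas ΔU = nCvΔT with Cv = (3/2)R = 12.5 J/(mol·K).
ΔU = 0.998×12.5×(810−343) = 5810 J.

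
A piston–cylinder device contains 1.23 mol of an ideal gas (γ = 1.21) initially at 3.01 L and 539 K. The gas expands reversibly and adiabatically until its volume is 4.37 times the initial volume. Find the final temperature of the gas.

P₁ = nRT₁/V₁ = 1.23×8.314×539/3.01 = 1830 kPa.
Adiabatic: TV^(γ−1) = const ⇒ T₂ = 539×(0.229)^0.210 = 395 K; PV^γ = const ⇒ P₂ = 307 kPa.

395 K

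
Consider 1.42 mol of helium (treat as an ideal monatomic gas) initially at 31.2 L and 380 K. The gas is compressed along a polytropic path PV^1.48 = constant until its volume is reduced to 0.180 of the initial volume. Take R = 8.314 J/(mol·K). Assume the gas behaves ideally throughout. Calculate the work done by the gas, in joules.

P₁ = nRT₁/V₁ = 1.42×8.314×380/31.2 = 144 kPa.
Polytropic n=1.48: T₂ = T₁(V₁/V₂)^(n−1) = 380×(5.56)^0.48 = 865 K; P₂ = P₁(V₁/V₂)^n = 1820 kPa.
W = (P₁V₁−P₂V₂)/(n−1) = (144×31.2−1820×5.62)/0.48 = -11900 J.

-11900 J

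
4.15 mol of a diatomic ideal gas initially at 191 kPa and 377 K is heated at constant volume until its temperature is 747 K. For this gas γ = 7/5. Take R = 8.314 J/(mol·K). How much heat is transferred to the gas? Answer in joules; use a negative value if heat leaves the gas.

31900 J

V₁ = nRT₁/P₁ = 4.15×8.314×377/191 = 68.1 L.
Isochoric: V stays 68.1 L; P/T = const ⇒ T₂ = 747 K, P₂ = 378 kPa.
W = 0 (no volume change).
ΔU = nCvΔT = 4.15×20.8×(747−377) = 31900 J.
Q = ΔU = 31900 J.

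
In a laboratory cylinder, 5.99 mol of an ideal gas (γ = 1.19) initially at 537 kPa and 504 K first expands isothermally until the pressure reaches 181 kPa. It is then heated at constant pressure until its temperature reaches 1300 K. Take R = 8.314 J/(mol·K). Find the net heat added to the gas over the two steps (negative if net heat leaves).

276000 J

V₁ = nRT₁/P₁ = 5.99×8.314×504/537 = 46.7 L.
Step 1 — Isothermal: T stays 504 K; PV = const ⇒ V₂ = 139 L, P₂ = 181 kPa.
ΔU = 0 (ideal gas, T constant).
W = nRT ln(V₂/V₁) = 5.99×8.314×504×ln(2.97) = 27300 J.
Q = ΔU + W = 27300 J.
State after step 1: P = 181 kPa, V = 139 L, T = 504 K.
Step 2 — Isobaric: P stays 181 kPa; V/T = const ⇒ T₂ = 1300 K, V₂ = 358 L.
W = PΔV = 181×(358−139) kPa·L = 39600 J.
ΔU = nCvΔT = 5.99×43.8×(1300−504) = 209000 J.
Q = ΔU + W = nCpΔT = 248000 J.
Net over both steps: W = 66900 J, Q = 276000 J, ΔU = 209000 J.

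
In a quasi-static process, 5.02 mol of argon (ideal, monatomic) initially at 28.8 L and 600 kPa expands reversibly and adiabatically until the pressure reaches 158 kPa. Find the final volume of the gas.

T₁ = P₁V₁/(nR) = 600×28.8/(5.02×8.314) = 414 K.
Adiabatic: T₂/T₁ = (P₂/P₁)^((γ−1)/γ) ⇒ T₂ = 414×(0.263)^0.400 = 243 K; V₂ = 64.1 L.

64.1 L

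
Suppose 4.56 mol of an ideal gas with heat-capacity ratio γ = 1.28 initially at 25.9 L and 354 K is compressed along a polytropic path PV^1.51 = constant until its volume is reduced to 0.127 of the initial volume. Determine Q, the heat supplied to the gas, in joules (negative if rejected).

40300 J

P₁ = nRT₁/V₁ = 4.56×8.314×354/25.9 = 518 kPa.
Polytropic n=1.51: T₂ = T₁(V₁/V₂)^(n−1) = 354×(7.87)^0.51 = 1010 K; P₂ = P₁(V₁/V₂)^n = 11700 kPa.
W = (P₁V₁−P₂V₂)/(n−1) = (518×25.9−11700×3.29)/0.51 = -49100 J.
ΔU = nCvΔT = 4.56×29.7×(1010−354) = 89400 J.
Q = ΔU + W = 40300 J.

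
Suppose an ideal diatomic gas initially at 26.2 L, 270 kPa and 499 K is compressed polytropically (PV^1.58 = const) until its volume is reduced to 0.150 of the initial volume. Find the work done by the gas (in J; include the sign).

n = P₁V₁/(RT₁) = 270×26.2/(8.314×499) = 1.71 mol.
Polytropic n=1.58: T₂ = T₁(V₁/V₂)^(n−1) = 499×(6.67)^0.58 = 1500 K; P₂ = P₁(V₁/V₂)^n = 5410 kPa.
W = (P₁V₁−P₂V₂)/(n−1) = (270×26.2−5410×3.93)/0.58 = -24500 J.

-24500 J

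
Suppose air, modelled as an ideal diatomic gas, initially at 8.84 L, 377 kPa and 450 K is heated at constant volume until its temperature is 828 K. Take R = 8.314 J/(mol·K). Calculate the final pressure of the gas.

694 kPa

Isochoric: V stays 8.84 L; P/T = const ⇒ T₂ = 828 K, P₂ = 694 kPa.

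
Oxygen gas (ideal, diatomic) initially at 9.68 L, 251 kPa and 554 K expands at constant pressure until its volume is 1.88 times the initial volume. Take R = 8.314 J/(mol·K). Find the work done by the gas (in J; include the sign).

n = P₁V₁/(RT₁) = 251×9.68/(8.314×554) = 0.528 mol.
Isobaric: P stays 251 kPa; V/T = const ⇒ T₂ = 1040 K, V₂ = 18.2 L.
W = PΔV = 251×(18.2−9.68) kPa·L = 2140 J.

2140 J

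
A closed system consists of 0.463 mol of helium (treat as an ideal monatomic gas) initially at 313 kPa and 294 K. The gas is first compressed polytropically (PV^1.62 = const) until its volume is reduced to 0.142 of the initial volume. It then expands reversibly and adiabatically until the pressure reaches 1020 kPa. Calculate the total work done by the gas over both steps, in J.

-1180 J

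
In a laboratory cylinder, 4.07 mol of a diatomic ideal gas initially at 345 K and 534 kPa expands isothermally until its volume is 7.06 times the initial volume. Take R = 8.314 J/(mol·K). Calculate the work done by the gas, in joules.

22800 J

V₁ = nRT₁/P₁ = 4.07×8.314×345/534 = 21.9 L.
Isothermal: T stays 345 K; PV = const ⇒ V₂ = 154 L, P₂ = 75.6 kPa.
W = nRT ln(V₂/V₁) = 4.07×8.314×345×ln(7.06) = 22800 J.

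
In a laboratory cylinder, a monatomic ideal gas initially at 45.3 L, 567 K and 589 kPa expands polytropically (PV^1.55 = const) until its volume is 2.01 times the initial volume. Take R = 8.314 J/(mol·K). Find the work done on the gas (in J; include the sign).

n = P₁V₁/(RT₁) = 589×45.3/(8.314×567) = 5.66 mol.
Polytropic n=1.55: T₂ = T₁(V₁/V₂)^(n−1) = 567×(0.498)^0.55 = 386 K; P₂ = P₁(V₁/V₂)^n = 200 kPa.
W = (P₁V₁−P₂V₂)/(n−1) = (589×45.3−200×91.1)/0.55 = 15500 J.
Work done on the gas = −W_by = -15500 J.

-15500 J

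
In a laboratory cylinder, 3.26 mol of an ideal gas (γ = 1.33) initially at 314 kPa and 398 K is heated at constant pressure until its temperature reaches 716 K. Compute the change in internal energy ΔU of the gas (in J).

V₁ = nRT₁/P₁ = 3.26×8.314×398/314 = 34.4 L.
Isobaric: P stays 314 kPa; V/T = const ⇒ T₂ = 716 K, V₂ = 61.8 L.
For an ideal gas ΔU = nCvΔT with Cv = R/(γ−1) = 25.2 J/(mol·K).
ΔU = 3.26×25.2×(716−398) = 26100 J.

26100 J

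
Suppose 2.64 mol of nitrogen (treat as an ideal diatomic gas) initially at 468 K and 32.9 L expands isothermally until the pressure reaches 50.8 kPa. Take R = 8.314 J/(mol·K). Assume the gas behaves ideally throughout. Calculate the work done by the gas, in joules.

18700 J

P₁ = nRT₁/V₁ = 2.64×8.314×468/32.9 = 312 kPa.
Isothermal: T stays 468 K; PV = const ⇒ V₂ = 202 L, P₂ = 50.8 kPa.
W = nRT ln(V₂/V₁) = 2.64×8.314×468×ln(6.15) = 18700 J.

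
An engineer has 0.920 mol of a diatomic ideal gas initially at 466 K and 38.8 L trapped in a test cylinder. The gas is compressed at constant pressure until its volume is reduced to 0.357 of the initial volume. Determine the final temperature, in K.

166 K

P₁ = nRT₁/V₁ = 0.920×8.314×466/38.8 = 91.9 kPa.
Isobaric: P stays 91.9 kPa; V/T = const ⇒ T₂ = 166 K, V₂ = 13.9 L.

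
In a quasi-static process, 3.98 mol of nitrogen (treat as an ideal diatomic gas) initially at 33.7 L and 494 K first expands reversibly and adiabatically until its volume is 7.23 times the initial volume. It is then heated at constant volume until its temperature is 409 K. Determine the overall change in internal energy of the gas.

-7030 J

P₁ = nRT₁/V₁ = 3.98×8.314×494/33.7 = 485 kPa.
Step 1 — Adiabatic: TV^(γ−1) = const ⇒ T₂ = 494×(0.138)^0.400 = 224 K; PV^γ = const ⇒ P₂ = 30.4 kPa.
ΔU = nCvΔT = 3.98×20.8×(224−494) = -22300 J.
Q = 0 for an adiabatic process, so W = −ΔU = 22300 J.
State after step 1: P = 30.4 kPa, V = 244 L, T = 224 K.
Step 2 — Isochoric: V stays 244 L; P/T = const ⇒ T₂ = 409 K, P₂ = 55.5 kPa.
W = 0 (no volume change).
ΔU = nCvΔT = 3.98×20.8×(409−224) = 15300 J.
Q = ΔU = 15300 J.
Net over both steps: W = 22300 J, Q = 15300 J, ΔU = -7030 J.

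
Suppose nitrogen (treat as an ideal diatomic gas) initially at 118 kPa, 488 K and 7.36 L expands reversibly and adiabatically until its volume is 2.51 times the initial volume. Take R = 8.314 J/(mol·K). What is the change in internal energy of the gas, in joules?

-669 J

n = P₁V₁/(RT₁) = 118×7.36/(8.314×488) = 0.214 mol.
Adiabatic: TV^(γ−1) = const ⇒ T₂ = 488×(0.398)^0.400 = 338 K; PV^γ = const ⇒ P₂ = 32.5 kPa.
For an ideal gas ΔU = nCvΔT with Cv = (5/2)R = 20.8 J/(mol·K).
ΔU = 0.214×20.8×(338−488) = -669 J.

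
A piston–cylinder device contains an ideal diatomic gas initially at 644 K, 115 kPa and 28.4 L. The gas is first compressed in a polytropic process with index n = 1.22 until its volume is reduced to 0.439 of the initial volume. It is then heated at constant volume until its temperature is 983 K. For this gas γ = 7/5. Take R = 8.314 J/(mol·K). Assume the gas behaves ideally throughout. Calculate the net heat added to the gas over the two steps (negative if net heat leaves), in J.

n = P₁V₁/(RT₁) = 115×28.4/(8.314×644) = 0.610 mol.
Step 1 — Polytropic n=1.22: T₂ = T₁(V₁/V₂)^(n−1) = 644×(2.28)^0.22 = 772 K; P₂ = P₁(V₁/V₂)^n = 314 kPa.
W = (P₁V₁−P₂V₂)/(n−1) = (115×28.4−314×12.5)/0.22 = -2950 J.
ΔU = nCvΔT = 0.610×20.8×(772−644) = 1620 J.
Q = ΔU + W = -1330 J.
State after step 1: P = 314 kPa, V = 12.5 L, T = 772 K.
Step 2 — Isochoric: V stays 12.5 L; P/T = const ⇒ T₂ = 983 K, P₂ = 400 kPa.
W = 0 (no volume change).
ΔU = nCvΔT = 0.610×20.8×(983−772) = 2680 J.
Q = ΔU = 2680 J.
Net over both steps: W = -2950 J, Q = 1350 J, ΔU = 4300 J.

1350 J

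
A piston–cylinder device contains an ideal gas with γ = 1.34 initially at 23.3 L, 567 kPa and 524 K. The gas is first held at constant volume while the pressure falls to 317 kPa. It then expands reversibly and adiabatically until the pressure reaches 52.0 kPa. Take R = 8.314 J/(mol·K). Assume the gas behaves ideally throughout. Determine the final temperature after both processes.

185 K

n = P₁V₁/(RT₁) = 567×23.3/(8.314×524) = 3.03 mol.
Step 1 — Isochoric: V stays 23.3 L; P/T = const ⇒ T₂ = 293 K, P₂ = 317 kPa.
W = 0 (no volume change).
ΔU = nCvΔT = 3.03×24.5×(293−524) = -17100 J.
Q = ΔU = -17100 J.
State after step 1: P = 317 kPa, V = 23.3 L, T = 293 K.
Step 2 — Adiabatic: T₂/T₁ = (P₂/P₁)^((γ−1)/γ) ⇒ T₂ = 293×(0.164)^0.254 = 185 K; V₂ = 89.8 L.
ΔU = nCvΔT = 3.03×24.5×(185−293) = -7990 J.
Q = 0 for an adiabatic process, so W = −ΔU = 7990 J.
Net over both steps: W = 7990 J, Q = -17100 J, ΔU = -25100 J.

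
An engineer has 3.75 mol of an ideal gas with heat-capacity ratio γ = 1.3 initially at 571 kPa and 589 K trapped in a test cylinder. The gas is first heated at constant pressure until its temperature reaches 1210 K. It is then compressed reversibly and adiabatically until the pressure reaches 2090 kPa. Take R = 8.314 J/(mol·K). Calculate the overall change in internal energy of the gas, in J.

V₁ = nRT₁/P₁ = 3.75×8.314×589/571 = 32.2 L.
Step 1 — Isobaric: P stays 571 kPa; V/T = const ⇒ T₂ = 1210 K, V₂ = 66.1 L.
W = PΔV = 571×(66.1−32.2) kPa·L = 19400 J.
ΔU = nCvΔT = 3.75×27.7×(1210−589) = 64500 J.
Q = ΔU + W = nCpΔT = 83900 J.
State after step 1: P = 571 kPa, V = 66.1 L, T = 1210 K.
Step 2 — Adiabatic: T₂/T₁ = (P₂/P₁)^((γ−1)/γ) ⇒ T₂ = 1210×(3.66)^0.231 = 1630 K; V₂ = 24.4 L.
ΔU = nCvΔT = 3.75×27.7×(1630−1210) = 43900 J.
Q = 0 for an adiabatic process, so W = −ΔU = -43900 J.
Net over both steps: W = -24500 J, Q = 83900 J, ΔU = 108000 J.

108000 J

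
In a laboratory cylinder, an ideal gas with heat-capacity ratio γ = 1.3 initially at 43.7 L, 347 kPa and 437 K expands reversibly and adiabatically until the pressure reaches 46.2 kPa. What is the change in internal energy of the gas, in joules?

n = P₁V₁/(RT₁) = 347×43.7/(8.314×437) = 4.17 mol.
Adiabatic: T₂/T₁ = (P₂/P₁)^((γ−1)/γ) ⇒ T₂ = 437×(0.133)^0.231 = 274 K; V₂ = 206 L.
For an ideal gas ΔU = nCvΔT with Cv = R/(γ−1) = 27.7 J/(mol·K).
ΔU = 4.17×27.7×(274−437) = -18800 J.

-18800 J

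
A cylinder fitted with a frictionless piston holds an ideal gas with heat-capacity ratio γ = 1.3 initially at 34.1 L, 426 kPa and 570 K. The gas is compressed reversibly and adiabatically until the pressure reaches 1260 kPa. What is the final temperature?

732 K

Adiabatic: T₂/T₁ = (P₂/P₁)^((γ−1)/γ) ⇒ T₂ = 570×(2.96)^0.231 = 732 K; V₂ = 14.8 L.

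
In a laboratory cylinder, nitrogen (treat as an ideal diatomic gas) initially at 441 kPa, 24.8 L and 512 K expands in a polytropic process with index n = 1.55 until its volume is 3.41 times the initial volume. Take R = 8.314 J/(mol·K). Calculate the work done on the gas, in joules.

n = P₁V₁/(RT₁) = 441×24.8/(8.314×512) = 2.57 mol.
Polytropic n=1.55: T₂ = T₁(V₁/V₂)^(n−1) = 512×(0.293)^0.55 = 261 K; P₂ = P₁(V₁/V₂)^n = 65.9 kPa.
W = (P₁V₁−P₂V₂)/(n−1) = (441×24.8−65.9×84.6)/0.55 = 9760 J.
Work done on the gas = −W_by = -9760 J.

-9760 J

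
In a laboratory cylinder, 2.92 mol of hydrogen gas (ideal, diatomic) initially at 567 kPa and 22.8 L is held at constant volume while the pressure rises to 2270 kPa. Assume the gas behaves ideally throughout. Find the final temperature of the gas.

T₁ = P₁V₁/(nR) = 567×22.8/(2.92×8.314) = 533 K.
Isochoric: V stays 22.8 L; P/T = const ⇒ T₂ = 2130 K, P₂ = 2270 kPa.

2130 K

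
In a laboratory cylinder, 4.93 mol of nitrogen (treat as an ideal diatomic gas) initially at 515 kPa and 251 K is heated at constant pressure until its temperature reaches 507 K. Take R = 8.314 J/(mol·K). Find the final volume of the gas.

V₁ = nRT₁/P₁ = 4.93×8.314×251/515 = 20.0 L.
Isobaric: P stays 515 kPa; V/T = const ⇒ T₂ = 507 K, V₂ = 40.4 L.

40.4 L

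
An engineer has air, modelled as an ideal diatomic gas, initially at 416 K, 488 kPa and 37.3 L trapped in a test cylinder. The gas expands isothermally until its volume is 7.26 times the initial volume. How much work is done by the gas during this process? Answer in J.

36100 J

n = P₁V₁/(RT₁) = 488×37.3/(8.314×416) = 5.26 mol.
Isothermal: T stays 416 K; PV = const ⇒ V₂ = 271 L, P₂ = 67.2 kPa.
W = nRT ln(V₂/V₁) = 5.26×8.314×416×ln(7.26) = 36100 J.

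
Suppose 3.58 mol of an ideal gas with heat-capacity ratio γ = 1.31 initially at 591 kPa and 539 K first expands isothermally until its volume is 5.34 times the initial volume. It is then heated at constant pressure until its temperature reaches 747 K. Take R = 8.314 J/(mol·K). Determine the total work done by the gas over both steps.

33100 J

V₁ = nRT₁/P₁ = 3.58×8.314×539/591 = 27.1 L.
Step 1 — Isothermal: T stays 539 K; PV = const ⇒ V₂ = 145 L, P₂ = 111 kPa.
ΔU = 0 (ideal gas, T constant).
W = nRT ln(V₂/V₁) = 3.58×8.314×539×ln(5.34) = 26900 J.
Q = ΔU + W = 26900 J.
State after step 1: P = 111 kPa, V = 145 L, T = 539 K.
Step 2 — Isobaric: P stays 111 kPa; V/T = const ⇒ T₂ = 747 K, V₂ = 201 L.
W = PΔV = 111×(201−145) kPa·L = 6190 J.
ΔU = nCvΔT = 3.58×26.8×(747−539) = 20000 J.
Q = ΔU + W = nCpΔT = 26200 J.
Net over both steps: W = 33100 J, Q = 53000 J, ΔU = 20000 J.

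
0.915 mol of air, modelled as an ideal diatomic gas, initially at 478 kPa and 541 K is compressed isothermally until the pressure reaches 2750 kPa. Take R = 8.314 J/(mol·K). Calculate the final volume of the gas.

1.50 L

V₁ = nRT₁/P₁ = 0.915×8.314×541/478 = 8.61 L.
Isothermal: T stays 541 K; PV = const ⇒ V₂ = 1.50 L, P₂ = 2750 kPa.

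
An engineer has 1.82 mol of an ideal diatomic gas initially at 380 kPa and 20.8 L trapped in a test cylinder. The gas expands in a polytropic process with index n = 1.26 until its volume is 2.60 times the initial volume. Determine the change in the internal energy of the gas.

T₁ = P₁V₁/(nR) = 380×20.8/(1.82×8.314) = 522 K.
Polytropic n=1.26: T₂ = T₁(V₁/V₂)^(n−1) = 522×(0.385)^0.26 = 407 K; P₂ = P₁(V₁/V₂)^n = 114 kPa.
For an ideal gas ΔU = nCvΔT with Cv = (5/2)R = 20.8 J/(mol·K).
ΔU = 1.82×20.8×(407−522) = -4350 J.

-4350 J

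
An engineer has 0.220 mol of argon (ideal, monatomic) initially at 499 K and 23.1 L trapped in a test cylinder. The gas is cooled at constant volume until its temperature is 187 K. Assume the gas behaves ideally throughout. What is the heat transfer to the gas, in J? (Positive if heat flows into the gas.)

P₁ = nRT₁/V₁ = 0.220×8.314×499/23.1 = 39.5 kPa.
Isochoric: V stays 23.1 L; P/T = const ⇒ T₂ = 187 K, P₂ = 14.8 kPa.
W = 0 (no volume change).
ΔU = nCvΔT = 0.220×12.5×(187−499) = -856 J.
Q = ΔU = -856 J.

-856 J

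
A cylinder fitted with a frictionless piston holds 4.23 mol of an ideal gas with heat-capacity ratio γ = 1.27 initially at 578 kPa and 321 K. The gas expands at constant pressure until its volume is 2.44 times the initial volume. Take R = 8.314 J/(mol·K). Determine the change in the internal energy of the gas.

60200 J

V₁ = nRT₁/P₁ = 4.23×8.314×321/578 = 19.5 L.
Isobaric: P stays 578 kPa; V/T = const ⇒ T₂ = 783 K, V₂ = 47.7 L.
For an ideal gas ΔU = nCvΔT with Cv = R/(γ−1) = 30.8 J/(mol·K).
ΔU = 4.23×30.8×(783−321) = 60200 J.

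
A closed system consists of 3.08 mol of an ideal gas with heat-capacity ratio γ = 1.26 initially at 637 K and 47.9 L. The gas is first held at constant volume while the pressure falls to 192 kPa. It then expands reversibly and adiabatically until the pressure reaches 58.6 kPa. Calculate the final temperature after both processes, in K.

281 K

P₁ = nRT₁/V₁ = 3.08×8.314×637/47.9 = 341 kPa.
Step 1 — Isochoric: V stays 47.9 L; P/T = const ⇒ T₂ = 359 K, P₂ = 192 kPa.
W = 0 (no volume change).
ΔU = nCvΔT = 3.08×32.0×(359−637) = -27400 J.
Q = ΔU = -27400 J.
State after step 1: P = 192 kPa, V = 47.9 L, T = 359 K.
Step 2 — Adiabatic: T₂/T₁ = (P₂/P₁)^((γ−1)/γ) ⇒ T₂ = 359×(0.305)^0.206 = 281 K; V₂ = 123 L.
ΔU = nCvΔT = 3.08×32.0×(281−359) = -7680 J.
Q = 0 for an adiabatic process, so W = −ΔU = 7680 J.
Net over both steps: W = 7680 J, Q = -27400 J, ΔU = -35000 J.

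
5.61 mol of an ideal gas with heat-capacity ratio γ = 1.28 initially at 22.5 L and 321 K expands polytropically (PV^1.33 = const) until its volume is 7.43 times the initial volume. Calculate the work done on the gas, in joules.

-22000 J

P₁ = nRT₁/V₁ = 5.61×8.314×321/22.5 = 665 kPa.
Polytropic n=1.33: T₂ = T₁(V₁/V₂)^(n−1) = 321×(0.135)^0.33 = 166 K; P₂ = P₁(V₁/V₂)^n = 46.2 kPa.
W = (P₁V₁−P₂V₂)/(n−1) = (665×22.5−46.2×167)/0.33 = 22000 J.
Work done on the gas = −W_by = -22000 J.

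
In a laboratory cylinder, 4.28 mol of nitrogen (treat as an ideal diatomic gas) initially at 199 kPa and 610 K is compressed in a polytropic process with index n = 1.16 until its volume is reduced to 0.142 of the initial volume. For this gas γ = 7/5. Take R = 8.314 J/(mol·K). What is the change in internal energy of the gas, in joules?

19900 J

V₁ = nRT₁/P₁ = 4.28×8.314×610/199 = 109 L.
Polytropic n=1.16: T₂ = T₁(V₁/V₂)^(n−1) = 610×(7.04)^0.16 = 834 K; P₂ = P₁(V₁/V₂)^n = 1920 kPa.
For an ideal gas ΔU = nCvΔT with Cv = (5/2)R = 20.8 J/(mol·K).
ΔU = 4.28×20.8×(834−610) = 19900 J.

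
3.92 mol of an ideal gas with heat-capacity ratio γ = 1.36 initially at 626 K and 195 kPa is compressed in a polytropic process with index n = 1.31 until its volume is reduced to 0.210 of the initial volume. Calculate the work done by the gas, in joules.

V₁ = nRT₁/P₁ = 3.92×8.314×626/195 = 105 L.
Polytropic n=1.31: T₂ = T₁(V₁/V₂)^(n−1) = 626×(4.76)^0.31 = 1020 K; P₂ = P₁(V₁/V₂)^n = 1510 kPa.
W = (P₁V₁−P₂V₂)/(n−1) = (195×105−1510×22.0)/0.31 = -41000 J.

-41000 J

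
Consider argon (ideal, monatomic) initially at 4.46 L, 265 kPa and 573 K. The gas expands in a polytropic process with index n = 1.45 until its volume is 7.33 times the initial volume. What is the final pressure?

14.8 kPa

Polytropic n=1.45: T₂ = T₁(V₁/V₂)^(n−1) = 573×(0.136)^0.45 = 234 K; P₂ = P₁(V₁/V₂)^n = 14.8 kPa.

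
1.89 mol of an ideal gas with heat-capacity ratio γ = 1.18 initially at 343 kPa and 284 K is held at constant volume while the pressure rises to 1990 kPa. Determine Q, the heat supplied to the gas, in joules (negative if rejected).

V₁ = nRT₁/P₁ = 1.89×8.314×284/343 = 13.0 L.
Isochoric: V stays 13.0 L; P/T = const ⇒ T₂ = 1650 K, P₂ = 1990 kPa.
W = 0 (no volume change).
ΔU = nCvΔT = 1.89×46.2×(1650−284) = 119000 J.
Q = ΔU = 119000 J.

119000 J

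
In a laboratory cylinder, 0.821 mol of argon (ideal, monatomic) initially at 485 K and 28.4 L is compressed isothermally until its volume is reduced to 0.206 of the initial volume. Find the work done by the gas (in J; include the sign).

-5230 J

P₁ = nRT₁/V₁ = 0.821×8.314×485/28.4 = 117 kPa.
Isothermal: T stays 485 K; PV = const ⇒ V₂ = 5.85 L, P₂ = 566 kPa.
W = nRT ln(V₂/V₁) = 0.821×8.314×485×ln(0.206) = -5230 J.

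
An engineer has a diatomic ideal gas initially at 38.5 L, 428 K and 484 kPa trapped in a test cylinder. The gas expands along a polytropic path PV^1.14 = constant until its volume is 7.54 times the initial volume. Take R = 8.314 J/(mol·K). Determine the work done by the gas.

32800 J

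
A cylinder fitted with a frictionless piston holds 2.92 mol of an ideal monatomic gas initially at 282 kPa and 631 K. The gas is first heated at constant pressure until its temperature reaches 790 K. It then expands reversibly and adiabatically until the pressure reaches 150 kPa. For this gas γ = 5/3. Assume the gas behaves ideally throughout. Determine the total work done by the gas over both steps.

10300 J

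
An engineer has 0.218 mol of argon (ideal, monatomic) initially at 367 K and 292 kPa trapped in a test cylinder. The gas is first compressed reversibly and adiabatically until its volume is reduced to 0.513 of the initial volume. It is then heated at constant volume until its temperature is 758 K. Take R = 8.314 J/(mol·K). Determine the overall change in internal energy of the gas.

1060 J

V₁ = nRT₁/P₁ = 0.218×8.314×367/292 = 2.28 L.
Step 1 — Adiabatic: TV^(γ−1) = const ⇒ T₂ = 367×(1.95)^0.667 = 573 K; PV^γ = const ⇒ P₂ = 888 kPa.
ΔU = nCvΔT = 0.218×12.5×(573−367) = 559 J.
Q = 0 for an adiabatic process, so W = −ΔU = -559 J.
State after step 1: P = 888 kPa, V = 1.17 L, T = 573 K.
Step 2 — Isochoric: V stays 1.17 L; P/T = const ⇒ T₂ = 758 K, P₂ = 1180 kPa.
W = 0 (no volume change).
ΔU = nCvΔT = 0.218×12.5×(758−573) = 504 J.
Q = ΔU = 504 J.
Net over both steps: W = -559 J, Q = 504 J, ΔU = 1060 J.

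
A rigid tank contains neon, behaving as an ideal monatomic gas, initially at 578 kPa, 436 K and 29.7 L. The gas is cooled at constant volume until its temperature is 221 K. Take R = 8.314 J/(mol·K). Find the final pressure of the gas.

293 kPa

Isochoric: V stays 29.7 L; P/T = const ⇒ T₂ = 221 K, P₂ = 293 kPa.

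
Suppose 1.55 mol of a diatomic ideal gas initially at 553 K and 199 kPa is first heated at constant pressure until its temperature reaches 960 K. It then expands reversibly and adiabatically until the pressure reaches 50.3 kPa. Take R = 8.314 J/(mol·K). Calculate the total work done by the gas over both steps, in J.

V₁ = nRT₁/P₁ = 1.55×8.314×553/199 = 35.8 L.
Step 1 — Isobaric: P stays 199 kPa; V/T = const ⇒ T₂ = 960 K, V₂ = 62.2 L.
W = PΔV = 199×(62.2−35.8) kPa·L = 5240 J.
ΔU = nCvΔT = 1.55×20.8×(960−553) = 13100 J.
Q = ΔU + W = nCpΔT = 18400 J.
State after step 1: P = 199 kPa, V = 62.2 L, T = 960 K.
Step 2 — Adiabatic: T₂/T₁ = (P₂/P₁)^((γ−1)/γ) ⇒ T₂ = 960×(0.253)^0.286 = 648 K; V₂ = 166 L.
ΔU = nCvΔT = 1.55×20.8×(648−960) = -10000 J.
Q = 0 for an adiabatic process, so W = −ΔU = 10000 J.
Net over both steps: W = 15300 J, Q = 18400 J, ΔU = 3060 J.

15300 J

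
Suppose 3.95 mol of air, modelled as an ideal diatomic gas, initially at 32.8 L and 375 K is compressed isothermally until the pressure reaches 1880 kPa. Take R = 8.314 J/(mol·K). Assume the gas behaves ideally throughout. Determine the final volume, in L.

P₁ = nRT₁/V₁ = 3.95×8.314×375/32.8 = 375 kPa.
Isothermal: T stays 375 K; PV = const ⇒ V₂ = 6.55 L, P₂ = 1880 kPa.

6.55 L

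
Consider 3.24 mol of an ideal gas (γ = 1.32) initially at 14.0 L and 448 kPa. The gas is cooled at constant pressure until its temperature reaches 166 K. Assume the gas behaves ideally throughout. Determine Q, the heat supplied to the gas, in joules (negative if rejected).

T₁ = P₁V₁/(nR) = 448×14.0/(3.24×8.314) = 233 K.
Isobaric: P stays 448 kPa; V/T = const ⇒ T₂ = 166 K, V₂ = 9.98 L.
W = PΔV = 448×(9.98−14.0) kPa·L = -1800 J.
ΔU = nCvΔT = 3.24×26.0×(166−233) = -5630 J.
Q = ΔU + W = nCpΔT = -7430 J.

-7430 J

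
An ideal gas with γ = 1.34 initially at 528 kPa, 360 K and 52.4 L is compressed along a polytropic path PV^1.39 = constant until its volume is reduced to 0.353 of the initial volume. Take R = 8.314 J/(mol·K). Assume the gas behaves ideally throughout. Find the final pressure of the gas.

Polytropic n=1.39: T₂ = T₁(V₁/V₂)^(n−1) = 360×(2.83)^0.39 = 540 K; P₂ = P₁(V₁/V₂)^n = 2250 kPa.

2250 kPa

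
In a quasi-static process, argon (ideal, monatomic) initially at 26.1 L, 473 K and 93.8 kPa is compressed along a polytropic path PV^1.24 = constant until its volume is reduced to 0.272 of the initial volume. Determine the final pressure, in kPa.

Polytropic n=1.24: T₂ = T₁(V₁/V₂)^(n−1) = 473×(3.68)^0.24 = 646 K; P₂ = P₁(V₁/V₂)^n = 471 kPa.

471 kPa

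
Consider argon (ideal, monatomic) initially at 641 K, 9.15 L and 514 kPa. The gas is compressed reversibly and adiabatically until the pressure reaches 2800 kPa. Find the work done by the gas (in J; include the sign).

n = P₁V₁/(RT₁) = 514×9.15/(8.314×641) = 0.883 mol.
Adiabatic: T₂/T₁ = (P₂/P₁)^((γ−1)/γ) ⇒ T₂ = 641×(5.45)^0.400 = 1260 K; V₂ = 3.31 L.
ΔU = nCvΔT = 0.883×12.5×(1260−641) = 6840 J.
Q = 0 for an adiabatic process, so W = −ΔU = -6840 J.

-6840 J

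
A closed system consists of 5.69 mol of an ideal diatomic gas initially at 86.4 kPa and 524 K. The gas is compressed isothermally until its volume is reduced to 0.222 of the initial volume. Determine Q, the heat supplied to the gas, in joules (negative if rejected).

-37300 J

V₁ = nRT₁/P₁ = 5.69×8.314×524/86.4 = 287 L.
Isothermal: T stays 524 K; PV = const ⇒ V₂ = 63.7 L, P₂ = 389 kPa.
ΔU = 0 (ideal gas, T constant).
W = nRT ln(V₂/V₁) = 5.69×8.314×524×ln(0.222) = -37300 J.
Q = ΔU + W = -37300 J.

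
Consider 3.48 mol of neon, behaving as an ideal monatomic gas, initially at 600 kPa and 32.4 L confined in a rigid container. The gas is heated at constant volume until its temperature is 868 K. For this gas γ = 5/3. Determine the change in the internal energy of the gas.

T₁ = P₁V₁/(nR) = 600×32.4/(3.48×8.314) = 672 K.
Isochoric: V stays 32.4 L; P/T = const ⇒ T₂ = 868 K, P₂ = 775 kPa.
For an ideal gas ΔU = nCvΔT with Cv = (3/2)R = 12.5 J/(mol·K).
ΔU = 3.48×12.5×(868−672) = 8510 J.

8510 J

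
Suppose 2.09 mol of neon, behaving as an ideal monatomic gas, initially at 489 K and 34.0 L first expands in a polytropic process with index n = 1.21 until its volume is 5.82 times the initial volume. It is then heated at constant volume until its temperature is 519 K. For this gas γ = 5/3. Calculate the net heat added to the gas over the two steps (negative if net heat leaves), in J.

P₁ = nRT₁/V₁ = 2.09×8.314×489/34.0 = 250 kPa.
Step 1 — Polytropic n=1.21: T₂ = T₁(V₁/V₂)^(n−1) = 489×(0.172)^0.21 = 338 K; P₂ = P₁(V₁/V₂)^n = 29.7 kPa.
W = (P₁V₁−P₂V₂)/(n−1) = (250×34.0−29.7×198)/0.21 = 12500 J.
ΔU = nCvΔT = 2.09×12.5×(338−489) = -3940 J.
Q = ΔU + W = 8570 J.
State after step 1: P = 29.7 kPa, V = 198 L, T = 338 K.
Step 2 — Isochoric: V stays 198 L; P/T = const ⇒ T₂ = 519 K, P₂ = 45.6 kPa.
W = 0 (no volume change).
ΔU = nCvΔT = 2.09×12.5×(519−338) = 4720 J.
Q = ΔU = 4720 J.
Net over both steps: W = 12500 J, Q = 13300 J, ΔU = 782 J.

13300 J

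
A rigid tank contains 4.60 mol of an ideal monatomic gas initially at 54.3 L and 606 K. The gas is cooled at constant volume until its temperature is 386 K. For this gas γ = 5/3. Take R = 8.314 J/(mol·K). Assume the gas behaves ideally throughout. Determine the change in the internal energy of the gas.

P₁ = nRT₁/V₁ = 4.60×8.314×606/54.3 = 427 kPa.
Isochoric: V stays 54.3 L; P/T = const ⇒ T₂ = 386 K, P₂ = 272 kPa.
For an ideal gas ΔU = nCvΔT with Cv = (3/2)R = 12.5 J/(mol·K).
ΔU = 4.60×12.5×(386−606) = -12600 J.

-12600 J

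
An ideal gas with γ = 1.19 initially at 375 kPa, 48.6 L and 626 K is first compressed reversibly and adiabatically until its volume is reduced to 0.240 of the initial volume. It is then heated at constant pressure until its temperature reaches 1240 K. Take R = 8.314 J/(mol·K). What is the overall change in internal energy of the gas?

94100 J

n = P₁V₁/(RT₁) = 375×48.6/(8.314×626) = 3.50 mol.
Step 1 — Adiabatic: TV^(γ−1) = const ⇒ T₂ = 626×(4.17)^0.190 = 821 K; PV^γ = const ⇒ P₂ = 2050 kPa.
ΔU = nCvΔT = 3.50×43.8×(821−626) = 29900 J.
Q = 0 for an adiabatic process, so W = −ΔU = -29900 J.
State after step 1: P = 2050 kPa, V = 11.7 L, T = 821 K.
Step 2 — Isobaric: P stays 2050 kPa; V/T = const ⇒ T₂ = 1240 K, V₂ = 17.6 L.
W = PΔV = 2050×(17.6−11.7) kPa·L = 12200 J.
ΔU = nCvΔT = 3.50×43.8×(1240−821) = 64200 J.
Q = ΔU + W = nCpΔT = 76400 J.
Net over both steps: W = -17700 J, Q = 76400 J, ΔU = 94100 J.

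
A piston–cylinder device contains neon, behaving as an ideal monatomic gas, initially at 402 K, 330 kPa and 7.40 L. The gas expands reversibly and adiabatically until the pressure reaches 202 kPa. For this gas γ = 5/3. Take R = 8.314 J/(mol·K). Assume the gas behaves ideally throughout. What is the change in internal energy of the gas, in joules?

-653 J

n = P₁V₁/(RT₁) = 330×7.40/(8.314×402) = 0.731 mol.
Adiabatic: T₂/T₁ = (P₂/P₁)^((γ−1)/γ) ⇒ T₂ = 402×(0.612)^0.400 = 330 K; V₂ = 9.93 L.
For an ideal gas ΔU = nCvΔT with Cv = (3/2)R = 12.5 J/(mol·K).
ΔU = 0.731×12.5×(330−402) = -653 J.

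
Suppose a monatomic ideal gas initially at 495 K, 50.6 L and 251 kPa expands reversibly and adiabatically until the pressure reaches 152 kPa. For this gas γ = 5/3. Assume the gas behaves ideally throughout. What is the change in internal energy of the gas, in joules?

n = P₁V₁/(RT₁) = 251×50.6/(8.314×495) = 3.09 mol.
Adiabatic: T₂/T₁ = (P₂/P₁)^((γ−1)/γ) ⇒ T₂ = 495×(0.606)^0.400 = 405 K; V₂ = 68.4 L.
For an ideal gas ΔU = nCvΔT with Cv = (3/2)R = 12.5 J/(mol·K).
ΔU = 3.09×12.5×(405−495) = -3460 J.

-3460 J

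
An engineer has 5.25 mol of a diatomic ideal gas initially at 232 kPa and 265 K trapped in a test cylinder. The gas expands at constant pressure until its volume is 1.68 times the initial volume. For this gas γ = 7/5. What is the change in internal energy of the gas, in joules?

V₁ = nRT₁/P₁ = 5.25×8.314×265/232 = 49.9 L.
Isobaric: P stays 232 kPa; V/T = const ⇒ T₂ = 445 K, V₂ = 83.8 L.
For an ideal gas ΔU = nCvΔT with Cv = (5/2)R = 20.8 J/(mol·K).
ΔU = 5.25×20.8×(445−265) = 19700 J.

19700 J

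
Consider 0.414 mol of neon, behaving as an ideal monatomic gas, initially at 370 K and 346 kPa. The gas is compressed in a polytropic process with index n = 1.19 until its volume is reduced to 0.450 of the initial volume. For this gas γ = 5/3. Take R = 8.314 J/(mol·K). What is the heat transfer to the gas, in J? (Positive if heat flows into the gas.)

-785 J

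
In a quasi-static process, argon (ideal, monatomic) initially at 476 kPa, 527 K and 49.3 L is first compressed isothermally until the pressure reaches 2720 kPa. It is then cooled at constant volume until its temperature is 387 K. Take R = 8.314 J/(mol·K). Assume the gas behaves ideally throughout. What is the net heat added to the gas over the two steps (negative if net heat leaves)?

n = P₁V₁/(RT₁) = 476×49.3/(8.314×527) = 5.36 mol.
Step 1 — Isothermal: T stays 527 K; PV = const ⇒ V₂ = 8.63 L, P₂ = 2720 kPa.
ΔU = 0 (ideal gas, T constant).
W = nRT ln(V₂/V₁) = 5.36×8.314×527×ln(0.175) = -40900 J.
Q = ΔU + W = -40900 J.
State after step 1: P = 2720 kPa, V = 8.63 L, T = 527 K.
Step 2 — Isochoric: V stays 8.63 L; P/T = const ⇒ T₂ = 387 K, P₂ = 2000 kPa.
W = 0 (no volume change).
ΔU = nCvΔT = 5.36×12.5×(387−527) = -9350 J.
Q = ΔU = -9350 J.
Net over both steps: W = -40900 J, Q = -50300 J, ΔU = -9350 J.

-50300 J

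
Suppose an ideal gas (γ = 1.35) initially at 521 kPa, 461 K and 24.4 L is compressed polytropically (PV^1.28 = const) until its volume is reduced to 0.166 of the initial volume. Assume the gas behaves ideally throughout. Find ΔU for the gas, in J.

23700 J

n = P₁V₁/(RT₁) = 521×24.4/(8.314×461) = 3.32 mol.
Polytropic n=1.28: T₂ = T₁(V₁/V₂)^(n−1) = 461×(6.02)^0.28 = 762 K; P₂ = P₁(V₁/V₂)^n = 5190 kPa.
For an ideal gas ΔU = nCvΔT with Cv = R/(γ−1) = 23.8 J/(mol·K).
ΔU = 3.32×23.8×(762−461) = 23700 J.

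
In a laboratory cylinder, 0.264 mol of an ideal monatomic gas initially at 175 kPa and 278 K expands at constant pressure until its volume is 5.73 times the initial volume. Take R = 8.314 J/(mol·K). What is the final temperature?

1590 K

V₁ = nRT₁/P₁ = 0.264×8.314×278/175 = 3.49 L.
Isobaric: P stays 175 kPa; V/T = const ⇒ T₂ = 1590 K, V₂ = 20.0 L.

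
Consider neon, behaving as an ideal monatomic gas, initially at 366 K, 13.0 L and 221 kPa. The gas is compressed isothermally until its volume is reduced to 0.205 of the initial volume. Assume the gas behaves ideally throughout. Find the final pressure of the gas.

Isothermal: T stays 366 K; PV = const ⇒ V₂ = 2.67 L, P₂ = 1080 kPa.

1080 kPa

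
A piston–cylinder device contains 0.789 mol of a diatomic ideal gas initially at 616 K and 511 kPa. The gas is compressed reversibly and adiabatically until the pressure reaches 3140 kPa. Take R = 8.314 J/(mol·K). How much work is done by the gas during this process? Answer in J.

V₁ = nRT₁/P₁ = 0.789×8.314×616/511 = 7.91 L.
Adiabatic: T₂/T₁ = (P₂/P₁)^((γ−1)/γ) ⇒ T₂ = 616×(6.14)^0.286 = 1030 K; V₂ = 2.16 L.
ΔU = nCvΔT = 0.789×20.8×(1030−616) = 6870 J.
Q = 0 for an adiabatic process, so W = −ΔU = -6870 J.

-6870 J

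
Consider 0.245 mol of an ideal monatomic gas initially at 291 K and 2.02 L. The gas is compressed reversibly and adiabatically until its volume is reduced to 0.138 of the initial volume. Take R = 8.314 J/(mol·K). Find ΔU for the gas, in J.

P₁ = nRT₁/V₁ = 0.245×8.314×291/2.02 = 293 kPa.
Adiabatic: TV^(γ−1) = const ⇒ T₂ = 291×(7.25)^0.667 = 1090 K; PV^γ = const ⇒ P₂ = 7960 kPa.
For an ideal gas ΔU = nCvΔT with Cv = (3/2)R = 12.5 J/(mol·K).
ΔU = 0.245×12.5×(1090−291) = 2440 J.

2440 J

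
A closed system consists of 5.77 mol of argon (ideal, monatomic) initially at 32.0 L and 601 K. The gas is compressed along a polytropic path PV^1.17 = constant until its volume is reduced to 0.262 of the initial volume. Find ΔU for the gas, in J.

11100 J

P₁ = nRT₁/V₁ = 5.77×8.314×601/32.0 = 901 kPa.
Polytropic n=1.17: T₂ = T₁(V₁/V₂)^(n−1) = 601×(3.82)^0.17 = 755 K; P₂ = P₁(V₁/V₂)^n = 4320 kPa.
For an ideal gas ΔU = nCvΔT with Cv = (3/2)R = 12.5 J/(mol·K).
ΔU = 5.77×12.5×(755−601) = 11100 J.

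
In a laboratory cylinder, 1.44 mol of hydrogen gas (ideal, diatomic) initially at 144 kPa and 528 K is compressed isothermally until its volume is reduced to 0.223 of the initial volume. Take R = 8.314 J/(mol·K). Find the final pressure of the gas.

646 kPa

V₁ = nRT₁/P₁ = 1.44×8.314×528/144 = 43.9 L.
Isothermal: T stays 528 K; PV = const ⇒ V₂ = 9.79 L, P₂ = 646 kPa.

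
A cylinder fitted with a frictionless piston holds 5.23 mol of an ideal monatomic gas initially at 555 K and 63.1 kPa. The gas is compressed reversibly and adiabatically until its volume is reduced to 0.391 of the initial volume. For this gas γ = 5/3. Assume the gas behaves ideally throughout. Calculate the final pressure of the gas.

V₁ = nRT₁/P₁ = 5.23×8.314×555/63.1 = 382 L.
Adiabatic: TV^(γ−1) = const ⇒ T₂ = 555×(2.56)^0.667 = 1040 K; PV^γ = const ⇒ P₂ = 302 kPa.

302 kPa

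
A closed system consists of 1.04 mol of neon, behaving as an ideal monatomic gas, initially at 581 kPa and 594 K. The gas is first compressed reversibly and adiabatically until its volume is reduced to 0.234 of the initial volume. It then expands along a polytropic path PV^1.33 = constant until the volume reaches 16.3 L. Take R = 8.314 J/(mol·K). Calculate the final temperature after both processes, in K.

V₁ = nRT₁/P₁ = 1.04×8.314×594/581 = 8.84 L.
Step 1 — Adiabatic: TV^(γ−1) = const ⇒ T₂ = 594×(4.27)^0.667 = 1560 K; PV^γ = const ⇒ P₂ = 6540 kPa.
ΔU = nCvΔT = 1.04×12.5×(1560−594) = 12600 J.
Q = 0 for an adiabatic process, so W = −ΔU = -12600 J.
State after step 1: P = 6540 kPa, V = 2.07 L, T = 1560 K.
Step 2 — Polytropic n=1.33: T₂ = T₁(V₁/V₂)^(n−1) = 1560×(0.127)^0.33 = 792 K; P₂ = P₁(V₁/V₂)^n = 420 kPa.
W = (P₁V₁−P₂V₂)/(n−1) = (6540×2.07−420×16.3)/0.33 = 20200 J.
ΔU = nCvΔT = 1.04×12.5×(792−1560) = -10000 J.
Q = ΔU + W = 10200 J.
Net over both steps: W = 7660 J, Q = 10200 J, ΔU = 2560 J.

792 K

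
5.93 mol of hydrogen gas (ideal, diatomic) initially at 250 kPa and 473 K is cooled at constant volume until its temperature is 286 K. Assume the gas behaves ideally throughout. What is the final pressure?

V₁ = nRT₁/P₁ = 5.93×8.314×473/250 = 93.3 L.
Isochoric: V stays 93.3 L; P/T = const ⇒ T₂ = 286 K, P₂ = 151 kPa.

151 kPa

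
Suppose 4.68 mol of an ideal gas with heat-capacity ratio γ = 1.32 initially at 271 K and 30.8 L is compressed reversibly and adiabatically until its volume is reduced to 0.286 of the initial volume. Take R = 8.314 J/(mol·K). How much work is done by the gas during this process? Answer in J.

-16200 J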